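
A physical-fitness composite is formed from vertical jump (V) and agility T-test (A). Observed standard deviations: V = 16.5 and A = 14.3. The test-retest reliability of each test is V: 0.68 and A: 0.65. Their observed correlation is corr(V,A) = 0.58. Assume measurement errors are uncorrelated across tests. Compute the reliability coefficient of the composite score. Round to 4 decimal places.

Var(V+A) = 16.5² + 14.3² + 2·[16.5·14.3·0.58] = 476.74 + 273.702 = 750.442.
With uncorrelated errors the cross-covariances are all true-score covariance, so they carry over unchanged; only the diagonal terms shrink to ρᵢσᵢ².
True-score variance = [16.5²·0.68 + 14.3²·0.65] + 273.702 = 318.049 + 273.702 = 591.751.
Reliability = 591.751 / 750.442 = 0.7885.

0.7885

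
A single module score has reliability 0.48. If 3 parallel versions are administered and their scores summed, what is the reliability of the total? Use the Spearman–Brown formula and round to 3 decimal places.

0.735

ρ_k = kρ / (1 + (k−1)ρ) = 3·0.48 / (1 + 2·0.48) = 1.440 / 1.960 = 0.735.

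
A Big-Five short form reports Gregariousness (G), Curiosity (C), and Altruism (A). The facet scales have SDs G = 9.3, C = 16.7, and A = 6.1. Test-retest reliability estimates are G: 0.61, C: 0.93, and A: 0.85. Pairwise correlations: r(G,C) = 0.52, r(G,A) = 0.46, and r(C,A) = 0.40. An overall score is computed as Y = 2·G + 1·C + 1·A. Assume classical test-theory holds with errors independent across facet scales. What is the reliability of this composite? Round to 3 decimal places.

Var(Y) = 2²·9.3² + 16.7² + 6.1² + 2·[2·9.3·16.7·0.52 + 2·9.3·6.1·0.46 + 16.7·6.1·0.40] = 662.06 + 508.924 = 1170.98.
Under uncorrelated errors the observed covariances equal the true-score covariances, so only the own-variance terms attenuate.
True-score variance = [2²·9.3²·0.61 + 16.7²·0.93 + 6.1²·0.85] + 508.924 = 502.032 + 508.924 = 1010.96.
Reliability = 1010.96 / 1170.98 = 0.863.

0.863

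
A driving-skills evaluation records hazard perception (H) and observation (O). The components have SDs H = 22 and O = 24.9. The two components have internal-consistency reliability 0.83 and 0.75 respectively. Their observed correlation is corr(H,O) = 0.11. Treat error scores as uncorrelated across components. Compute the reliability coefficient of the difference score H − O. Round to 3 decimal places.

Var(H−O) = 22² + 24.9² − 2·22·24.9·0.11 = 1104.01 − 120.516 = 983.494.
Because errors are independent across components, Cov(Tᵢ,Tⱼ) = Cov(Xᵢ,Xⱼ); the off-diagonal part of the true-score variance is the same as above.
True-score variance = [22²·0.83 + 24.9²·0.75] − 120.516 = 866.727 − 120.516 = 746.212.
Reliability = 746.212 / 983.494 = 0.759.

0.759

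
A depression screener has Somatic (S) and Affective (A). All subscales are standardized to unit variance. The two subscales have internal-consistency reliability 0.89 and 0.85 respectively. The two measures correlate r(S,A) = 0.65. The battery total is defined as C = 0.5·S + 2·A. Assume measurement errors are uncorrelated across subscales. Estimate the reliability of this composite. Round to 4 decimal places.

Var(C) = 0.5² + 2² + 2·[0.65] = 4.25 + 1.3 = 5.55.
With uncorrelated errors the cross-covariances are all true-score covariance, so they carry over unchanged; only the diagonal terms shrink to ρᵢσᵢ².
True-score variance = [0.5²·0.89 + 2²·0.85] + 1.3 = 3.6225 + 1.3 = 4.9225.
Reliability = 4.9225 / 5.55 = 0.8869.

0.8869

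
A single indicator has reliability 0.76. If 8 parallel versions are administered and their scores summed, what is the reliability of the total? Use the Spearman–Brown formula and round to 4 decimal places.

0.9620

ρ_k = kρ / (1 + (k−1)ρ) = 8·0.76 / (1 + 7·0.76) = 6.080 / 6.320 = 0.9620.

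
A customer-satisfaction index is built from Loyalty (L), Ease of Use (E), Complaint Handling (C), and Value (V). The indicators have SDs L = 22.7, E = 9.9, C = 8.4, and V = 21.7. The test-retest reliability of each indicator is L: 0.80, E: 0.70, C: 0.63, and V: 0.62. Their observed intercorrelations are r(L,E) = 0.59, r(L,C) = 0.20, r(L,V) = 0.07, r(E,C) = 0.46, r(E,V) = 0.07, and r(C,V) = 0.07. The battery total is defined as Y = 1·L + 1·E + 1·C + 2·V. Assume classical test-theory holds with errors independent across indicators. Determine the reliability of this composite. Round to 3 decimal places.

Var(Y) = 22.7² + 9.9² + 8.4² + 2²·21.7² + 2·[22.7·9.9·0.59 + 22.7·8.4·0.20 + 2·22.7·21.7·0.07 + 9.9·8.4·0.46 + 2·9.9·21.7·0.07 + 2·8.4·21.7·0.07] = 2567.42 + 667.077 = 3234.5.
With uncorrelated errors the cross-covariances are all true-score covariance, so they carry over unchanged; only the diagonal terms shrink to ρᵢσᵢ².
True-score variance = [22.7²·0.80 + 9.9²·0.70 + 8.4²·0.63 + 2²·21.7²·0.62] + 667.077 = 1693.1 + 667.077 = 2360.18.
Reliability = 2360.18 / 3234.5 = 0.730.

0.730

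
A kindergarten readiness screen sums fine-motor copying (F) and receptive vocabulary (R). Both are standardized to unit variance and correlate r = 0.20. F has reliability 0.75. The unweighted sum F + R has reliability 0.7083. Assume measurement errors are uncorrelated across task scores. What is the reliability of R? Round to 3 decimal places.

0.550

Var(F+R) = 2 + 2·0.20 = 2.400.
True-score variance = ρ_F + ρ_R + 2·0.20, so 0.7083 = (0.75 + ρ_R + 0.40) / 2.400.
ρ_R = 0.7083·2.400 − 0.75 − 0.40 = 0.550.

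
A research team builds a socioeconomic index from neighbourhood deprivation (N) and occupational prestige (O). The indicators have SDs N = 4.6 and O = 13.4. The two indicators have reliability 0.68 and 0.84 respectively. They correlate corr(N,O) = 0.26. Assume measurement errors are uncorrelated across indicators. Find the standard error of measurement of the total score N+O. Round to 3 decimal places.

Var(total) = 200.72 + 32.0528 = 232.773.
True-score variance = 165.219 + 32.0528 = 197.272, so reliability = 0.8475.
Error variance = 232.773 − 197.272 = 35.5008; SEM = √35.5008 = 5.958.

5.958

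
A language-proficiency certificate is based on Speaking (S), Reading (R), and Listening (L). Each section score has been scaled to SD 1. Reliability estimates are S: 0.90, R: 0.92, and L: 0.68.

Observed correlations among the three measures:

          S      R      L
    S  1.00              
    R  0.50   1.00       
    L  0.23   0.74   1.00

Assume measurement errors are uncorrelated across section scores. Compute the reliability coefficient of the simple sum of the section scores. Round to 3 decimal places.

0.916

Var(S+R+L) = 3 + 2·[0.50 + 0.23 + 0.74] = 3 + 2.94 = 5.94.
Under uncorrelated errors the observed covariances equal the true-score covariances, so only the own-variance terms attenuate.
True-score variance = [0.90 + 0.92 + 0.68] + 2.94 = 2.5 + 2.94 = 5.44.
Reliability = 5.44 / 5.94 = 0.916.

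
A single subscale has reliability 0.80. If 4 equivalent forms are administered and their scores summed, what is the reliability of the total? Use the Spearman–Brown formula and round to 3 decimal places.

0.941

ρ_k = kρ / (1 + (k−1)ρ) = 4·0.80 / (1 + 3·0.80) = 3.200 / 3.400 = 0.941.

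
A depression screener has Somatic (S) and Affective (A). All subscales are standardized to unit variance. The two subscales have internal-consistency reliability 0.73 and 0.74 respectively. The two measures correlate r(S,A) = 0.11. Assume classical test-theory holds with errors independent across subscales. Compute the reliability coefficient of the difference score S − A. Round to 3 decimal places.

Var(S−A) = 1 + 1 − 2·0.11 = 2 − 0.22 = 1.78.
With uncorrelated errors the cross-covariances are all true-score covariance, so they carry over unchanged; only the diagonal terms shrink to ρᵢσᵢ².
True-score variance = [0.73 + 0.74] − 0.22 = 1.47 − 0.22 = 1.25.
Reliability = 1.25 / 1.78 = 0.702.

0.702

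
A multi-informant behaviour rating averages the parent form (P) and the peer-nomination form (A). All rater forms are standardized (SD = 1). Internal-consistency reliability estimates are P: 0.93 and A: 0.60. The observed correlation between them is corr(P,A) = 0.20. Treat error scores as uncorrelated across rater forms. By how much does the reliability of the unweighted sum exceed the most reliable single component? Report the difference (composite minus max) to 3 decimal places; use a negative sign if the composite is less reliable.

-0.126

Var(sum) = 2 + 0.4 = 2.4; true-score variance = 1.53 + 0.4 = 1.93; composite reliability = 0.8042.
Max component reliability = 0.9300.
Difference = 0.8042 − 0.9300 = -0.126.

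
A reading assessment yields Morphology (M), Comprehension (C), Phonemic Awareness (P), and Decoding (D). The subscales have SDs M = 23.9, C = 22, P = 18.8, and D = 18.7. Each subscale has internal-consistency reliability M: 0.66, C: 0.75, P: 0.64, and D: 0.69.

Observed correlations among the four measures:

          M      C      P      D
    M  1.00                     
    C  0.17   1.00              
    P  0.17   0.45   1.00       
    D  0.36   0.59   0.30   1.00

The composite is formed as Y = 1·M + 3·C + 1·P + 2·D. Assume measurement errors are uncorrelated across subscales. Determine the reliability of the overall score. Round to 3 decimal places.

Var(Y) = 23.9² + 3²·22² + 18.8² + 2²·18.7² + 2·[3·23.9·22·0.17 + 23.9·18.8·0.17 + 2·23.9·18.7·0.36 + 3·22·18.8·0.45 + 6·22·18.7·0.59 + 2·18.8·18.7·0.30] = 6679.41 + 5783.97 = 12463.4.
With uncorrelated errors the cross-covariances are all true-score covariance, so they carry over unchanged; only the diagonal terms shrink to ρᵢσᵢ².
True-score variance = [23.9²·0.66 + 3²·22²·0.75 + 18.8²·0.64 + 2²·18.7²·0.69] + 5783.97 = 4835.34 + 5783.97 = 10619.3.
Reliability = 10619.3 / 12463.4 = 0.852.

0.852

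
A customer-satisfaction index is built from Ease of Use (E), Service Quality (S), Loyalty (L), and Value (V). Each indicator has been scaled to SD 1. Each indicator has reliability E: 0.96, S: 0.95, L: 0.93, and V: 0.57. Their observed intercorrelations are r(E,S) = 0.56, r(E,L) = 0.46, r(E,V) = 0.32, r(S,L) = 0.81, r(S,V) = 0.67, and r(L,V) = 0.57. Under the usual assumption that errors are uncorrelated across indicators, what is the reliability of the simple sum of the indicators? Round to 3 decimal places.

Var(E+S+L+V) = 4 + 2·[0.56 + 0.46 + 0.32 + 0.81 + 0.67 + 0.57] = 4 + 6.78 = 10.78.
With uncorrelated errors the cross-covariances are all true-score covariance, so they carry over unchanged; only the diagonal terms shrink to ρᵢσᵢ².
True-score variance = [0.96 + 0.95 + 0.93 + 0.57] + 6.78 = 3.41 + 6.78 = 10.19.
Reliability = 10.19 / 10.78 = 0.945.

0.945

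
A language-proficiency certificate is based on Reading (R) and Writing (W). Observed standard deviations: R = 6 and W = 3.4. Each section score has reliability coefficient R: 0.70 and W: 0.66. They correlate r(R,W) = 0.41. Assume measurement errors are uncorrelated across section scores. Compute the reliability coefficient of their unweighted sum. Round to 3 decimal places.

0.771

Var(R+W) = 6² + 3.4² + 2·[6·3.4·0.41] = 47.56 + 16.728 = 64.288.
Under uncorrelated errors the observed covariances equal the true-score covariances, so only the own-variance terms attenuate.
True-score variance = [6²·0.70 + 3.4²·0.66] + 16.728 = 32.8296 + 16.728 = 49.5576.
Reliability = 49.5576 / 64.288 = 0.771.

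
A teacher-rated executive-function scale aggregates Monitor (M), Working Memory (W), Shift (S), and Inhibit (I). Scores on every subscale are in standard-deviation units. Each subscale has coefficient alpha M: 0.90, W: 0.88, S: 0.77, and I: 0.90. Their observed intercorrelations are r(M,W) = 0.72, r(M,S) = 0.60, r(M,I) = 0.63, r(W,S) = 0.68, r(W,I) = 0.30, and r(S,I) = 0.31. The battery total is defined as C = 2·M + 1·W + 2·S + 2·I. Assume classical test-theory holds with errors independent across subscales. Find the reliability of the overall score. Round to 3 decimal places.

Var(C) = 2² + 1 + 2² + 2² + 2·[2·0.72 + 4·0.60 + 4·0.63 + 2·0.68 + 2·0.30 + 4·0.31] = 13 + 19.12 = 32.12.
Under uncorrelated errors the observed covariances equal the true-score covariances, so only the own-variance terms attenuate.
True-score variance = [2²·0.90 + 0.88 + 2²·0.77 + 2²·0.90] + 19.12 = 11.16 + 19.12 = 30.28.
Reliability = 30.28 / 32.12 = 0.943.

0.943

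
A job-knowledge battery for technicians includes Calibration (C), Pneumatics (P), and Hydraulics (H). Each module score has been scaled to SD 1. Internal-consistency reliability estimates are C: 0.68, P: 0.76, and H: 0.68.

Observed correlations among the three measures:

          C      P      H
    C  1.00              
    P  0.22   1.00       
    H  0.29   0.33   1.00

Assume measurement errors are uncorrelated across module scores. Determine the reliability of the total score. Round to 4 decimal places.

Var(C+P+H) = 3 + 2·[0.22 + 0.29 + 0.33] = 3 + 1.68 = 4.68.
With uncorrelated errors the cross-covariances are all true-score covariance, so they carry over unchanged; only the diagonal terms shrink to ρᵢσᵢ².
True-score variance = [0.68 + 0.76 + 0.68] + 1.68 = 2.12 + 1.68 = 3.8.
Reliability = 3.8 / 4.68 = 0.8120.

0.8120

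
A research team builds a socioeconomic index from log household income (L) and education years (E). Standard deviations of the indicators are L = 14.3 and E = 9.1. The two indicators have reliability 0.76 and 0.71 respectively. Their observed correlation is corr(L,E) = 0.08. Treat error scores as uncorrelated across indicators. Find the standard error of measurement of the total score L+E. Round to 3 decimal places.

8.549

Var(total) = 287.3 + 20.8208 = 308.121.
True-score variance = 214.208 + 20.8208 = 235.028, so reliability = 0.7628.
Error variance = 308.121 − 235.028 = 73.0925; SEM = √73.0925 = 8.549.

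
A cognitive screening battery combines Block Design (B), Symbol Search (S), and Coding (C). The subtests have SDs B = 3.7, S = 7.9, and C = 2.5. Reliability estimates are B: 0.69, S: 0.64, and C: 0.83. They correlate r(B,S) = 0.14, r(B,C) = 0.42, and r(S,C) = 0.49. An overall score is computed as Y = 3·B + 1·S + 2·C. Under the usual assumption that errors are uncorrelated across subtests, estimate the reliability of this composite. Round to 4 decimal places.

Var(Y) = 3²·3.7² + 7.9² + 2²·2.5² + 2·[3·3.7·7.9·0.14 + 6·3.7·2.5·0.42 + 2·7.9·2.5·0.49] = 210.62 + 109.883 = 320.503.
Under uncorrelated errors the observed covariances equal the true-score covariances, so only the own-variance terms attenuate.
True-score variance = [3²·3.7²·0.69 + 7.9²·0.64 + 2²·2.5²·0.83] + 109.883 = 145.707 + 109.883 = 255.591.
Reliability = 255.591 / 320.503 = 0.7975.

0.7975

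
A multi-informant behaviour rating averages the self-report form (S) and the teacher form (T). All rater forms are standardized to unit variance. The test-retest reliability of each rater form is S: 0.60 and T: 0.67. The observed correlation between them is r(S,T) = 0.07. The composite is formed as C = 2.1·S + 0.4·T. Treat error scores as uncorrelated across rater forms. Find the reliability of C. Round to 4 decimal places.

Var(C) = 2.1² + 0.4² + 2·[0.84·0.07] = 4.57 + 0.1176 = 4.6876.
Because errors are independent across components, Cov(Tᵢ,Tⱼ) = Cov(Xᵢ,Xⱼ); the off-diagonal part of the true-score variance is the same as above.
True-score variance = [2.1²·0.60 + 0.4²·0.67] + 0.1176 = 2.7532 + 0.1176 = 2.8708.
Reliability = 2.8708 / 4.6876 = 0.6124.

0.6124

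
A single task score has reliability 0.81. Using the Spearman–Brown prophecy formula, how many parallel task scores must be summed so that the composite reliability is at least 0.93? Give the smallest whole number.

4

k ≥ ρ*(1−ρ₁)/(ρ₁(1−ρ*)) = 0.93·0.19 / (0.81·0.07) = 3.116.
Smallest integer k = 4.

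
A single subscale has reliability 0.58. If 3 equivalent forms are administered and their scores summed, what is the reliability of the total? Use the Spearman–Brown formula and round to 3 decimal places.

0.806

ρ_k = kρ / (1 + (k−1)ρ) = 3·0.58 / (1 + 2·0.58) = 1.740 / 2.160 = 0.806.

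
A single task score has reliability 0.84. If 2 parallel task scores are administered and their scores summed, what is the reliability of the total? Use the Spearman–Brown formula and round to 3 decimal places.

ρ_k = kρ / (1 + (k−1)ρ) = 2·0.84 / (1 + 1·0.84) = 1.680 / 1.840 = 0.913.

0.913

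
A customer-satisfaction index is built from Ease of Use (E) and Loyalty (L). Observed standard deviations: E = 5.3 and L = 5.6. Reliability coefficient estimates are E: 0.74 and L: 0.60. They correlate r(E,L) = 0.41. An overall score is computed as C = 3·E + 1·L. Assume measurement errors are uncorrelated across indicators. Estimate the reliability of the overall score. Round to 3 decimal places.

Var(C) = 3²·5.3² + 5.6² + 2·[3·5.3·5.6·0.41] = 284.17 + 73.0128 = 357.183.
Because errors are independent across components, Cov(Tᵢ,Tⱼ) = Cov(Xᵢ,Xⱼ); the off-diagonal part of the true-score variance is the same as above.
True-score variance = [3²·5.3²·0.74 + 5.6²·0.60] + 73.0128 = 205.895 + 73.0128 = 278.908.
Reliability = 278.908 / 357.183 = 0.781.

0.781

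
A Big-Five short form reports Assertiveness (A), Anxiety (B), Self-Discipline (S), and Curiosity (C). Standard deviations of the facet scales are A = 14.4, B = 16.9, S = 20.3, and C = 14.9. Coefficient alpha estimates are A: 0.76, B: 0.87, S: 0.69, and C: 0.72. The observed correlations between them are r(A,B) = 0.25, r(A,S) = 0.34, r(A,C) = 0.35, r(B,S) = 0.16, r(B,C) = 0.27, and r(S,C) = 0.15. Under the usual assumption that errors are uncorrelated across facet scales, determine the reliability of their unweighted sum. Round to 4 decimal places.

Var(A+B+S+C) = 14.4² + 16.9² + 20.3² + 14.9² + 2·[14.4·16.9·0.25 + 14.4·20.3·0.34 + 14.4·14.9·0.35 + 16.9·20.3·0.16 + 16.9·14.9·0.27 + 20.3·14.9·0.15] = 1127.07 + 807.15 = 1934.22.
Under uncorrelated errors the observed covariances equal the true-score covariances, so only the own-variance terms attenuate.
True-score variance = [14.4²·0.76 + 16.9²·0.87 + 20.3²·0.69 + 14.9²·0.72] + 807.15 = 850.264 + 807.15 = 1657.41.
Reliability = 1657.41 / 1934.22 = 0.8569.

0.8569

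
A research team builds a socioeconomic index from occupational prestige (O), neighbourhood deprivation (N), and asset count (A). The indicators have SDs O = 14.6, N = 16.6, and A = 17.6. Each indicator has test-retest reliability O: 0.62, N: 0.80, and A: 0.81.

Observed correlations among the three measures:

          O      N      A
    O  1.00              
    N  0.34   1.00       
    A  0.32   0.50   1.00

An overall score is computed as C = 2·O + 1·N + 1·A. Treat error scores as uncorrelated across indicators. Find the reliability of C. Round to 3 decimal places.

0.817

Var(C) = 2²·14.6² + 16.6² + 17.6² + 2·[2·14.6·16.6·0.34 + 2·14.6·17.6·0.32 + 16.6·17.6·0.50] = 1437.96 + 950.678 = 2388.64.
With uncorrelated errors the cross-covariances are all true-score covariance, so they carry over unchanged; only the diagonal terms shrink to ρᵢσᵢ².
True-score variance = [2²·14.6²·0.62 + 16.6²·0.80 + 17.6²·0.81] + 950.678 = 999.99 + 950.678 = 1950.67.
Reliability = 1950.67 / 2388.64 = 0.817.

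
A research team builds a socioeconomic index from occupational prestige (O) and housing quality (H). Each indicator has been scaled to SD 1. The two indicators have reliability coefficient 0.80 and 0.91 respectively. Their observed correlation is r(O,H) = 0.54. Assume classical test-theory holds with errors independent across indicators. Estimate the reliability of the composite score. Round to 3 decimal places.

Var(O+H) = 2 + 2·[0.54] = 2 + 1.08 = 3.08.
Under uncorrelated errors the observed covariances equal the true-score covariances, so only the own-variance terms attenuate.
True-score variance = [0.80 + 0.91] + 1.08 = 1.71 + 1.08 = 2.79.
Reliability = 2.79 / 3.08 = 0.906.

0.906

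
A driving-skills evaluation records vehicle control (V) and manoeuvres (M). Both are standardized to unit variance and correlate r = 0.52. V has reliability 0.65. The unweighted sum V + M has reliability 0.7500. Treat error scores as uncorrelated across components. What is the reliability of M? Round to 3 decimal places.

Var(V+M) = 2 + 2·0.52 = 3.040.
True-score variance = ρ_V + ρ_M + 2·0.52, so 0.7500 = (0.65 + ρ_M + 1.04) / 3.040.
ρ_M = 0.7500·3.040 − 0.65 − 1.04 = 0.590.

0.590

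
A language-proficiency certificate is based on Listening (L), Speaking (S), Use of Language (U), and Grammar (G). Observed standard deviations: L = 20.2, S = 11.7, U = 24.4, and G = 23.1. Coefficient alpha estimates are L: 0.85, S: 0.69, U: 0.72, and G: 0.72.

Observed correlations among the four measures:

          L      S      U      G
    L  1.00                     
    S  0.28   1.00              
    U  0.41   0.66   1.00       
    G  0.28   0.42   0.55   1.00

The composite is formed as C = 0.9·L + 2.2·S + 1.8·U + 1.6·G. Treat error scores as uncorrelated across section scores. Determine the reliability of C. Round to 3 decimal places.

Var(C) = 0.9²·20.2² + 2.2²·11.7² + 1.8²·24.4² + 1.6²·23.1² + 2·[1.98·20.2·11.7·0.28 + 1.62·20.2·24.4·0.41 + 1.44·20.2·23.1·0.28 + 3.96·11.7·24.4·0.66 + 3.52·11.7·23.1·0.42 + 2.88·24.4·23.1·0.55] = 4288.07 + 5370.08 = 9658.15.
With uncorrelated errors the cross-covariances are all true-score covariance, so they carry over unchanged; only the diagonal terms shrink to ρᵢσᵢ².
True-score variance = [0.9²·20.2²·0.85 + 2.2²·11.7²·0.69 + 1.8²·24.4²·0.72 + 1.6²·23.1²·0.72] + 5370.08 = 3110.5 + 5370.08 = 8480.58.
Reliability = 8480.58 / 9658.15 = 0.878.

0.878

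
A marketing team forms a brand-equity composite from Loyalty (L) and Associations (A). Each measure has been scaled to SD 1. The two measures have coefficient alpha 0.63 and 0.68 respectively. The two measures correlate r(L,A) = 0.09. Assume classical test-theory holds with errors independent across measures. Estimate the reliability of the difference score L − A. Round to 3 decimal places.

Var(L−A) = 1 + 1 − 2·0.09 = 2 − 0.18 = 1.82.
With uncorrelated errors the cross-covariances are all true-score covariance, so they carry over unchanged; only the diagonal terms shrink to ρᵢσᵢ².
True-score variance = [0.63 + 0.68] − 0.18 = 1.31 − 0.18 = 1.13.
Reliability = 1.13 / 1.82 = 0.621.

0.621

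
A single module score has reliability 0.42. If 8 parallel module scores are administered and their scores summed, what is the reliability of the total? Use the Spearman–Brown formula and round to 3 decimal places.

ρ_k = kρ / (1 + (k−1)ρ) = 8·0.42 / (1 + 7·0.42) = 3.360 / 3.940 = 0.853.

0.853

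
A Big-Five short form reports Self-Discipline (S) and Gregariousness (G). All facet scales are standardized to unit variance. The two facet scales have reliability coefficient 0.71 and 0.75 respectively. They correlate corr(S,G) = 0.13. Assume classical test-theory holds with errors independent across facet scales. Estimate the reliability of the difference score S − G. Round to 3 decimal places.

Var(S−G) = 1 + 1 − 2·0.13 = 2 − 0.26 = 1.74.
Under uncorrelated errors the observed covariances equal the true-score covariances, so only the own-variance terms attenuate.
True-score variance = [0.71 + 0.75] − 0.26 = 1.46 − 0.26 = 1.2.
Reliability = 1.2 / 1.74 = 0.690.

0.690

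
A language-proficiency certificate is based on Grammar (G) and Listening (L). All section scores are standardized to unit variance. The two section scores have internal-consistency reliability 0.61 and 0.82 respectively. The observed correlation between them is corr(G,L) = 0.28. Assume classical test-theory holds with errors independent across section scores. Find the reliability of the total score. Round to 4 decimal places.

0.7773

Var(G+L) = 2 + 2·[0.28] = 2 + 0.56 = 2.56.
With uncorrelated errors the cross-covariances are all true-score covariance, so they carry over unchanged; only the diagonal terms shrink to ρᵢσᵢ².
True-score variance = [0.61 + 0.82] + 0.56 = 1.43 + 0.56 = 1.99.
Reliability = 1.99 / 2.56 = 0.7773.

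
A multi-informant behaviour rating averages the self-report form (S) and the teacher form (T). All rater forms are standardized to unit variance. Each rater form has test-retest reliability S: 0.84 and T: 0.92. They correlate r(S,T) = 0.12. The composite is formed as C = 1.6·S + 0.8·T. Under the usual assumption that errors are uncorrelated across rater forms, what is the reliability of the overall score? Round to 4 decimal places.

Var(C) = 1.6² + 0.8² + 2·[1.28·0.12] = 3.2 + 0.3072 = 3.5072.
Under uncorrelated errors the observed covariances equal the true-score covariances, so only the own-variance terms attenuate.
True-score variance = [1.6²·0.84 + 0.8²·0.92] + 0.3072 = 2.7392 + 0.3072 = 3.0464.
Reliability = 3.0464 / 3.5072 = 0.8686.

0.8686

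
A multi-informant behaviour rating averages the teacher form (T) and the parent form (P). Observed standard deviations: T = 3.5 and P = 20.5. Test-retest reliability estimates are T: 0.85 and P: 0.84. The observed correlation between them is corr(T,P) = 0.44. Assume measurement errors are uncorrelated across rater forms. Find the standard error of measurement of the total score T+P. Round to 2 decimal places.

8.31

Var(total) = 432.5 + 63.14 = 495.64.
True-score variance = 363.423 + 63.14 = 426.562, so reliability = 0.8606.
Error variance = 495.64 − 426.562 = 69.0775; SEM = √69.0775 = 8.31.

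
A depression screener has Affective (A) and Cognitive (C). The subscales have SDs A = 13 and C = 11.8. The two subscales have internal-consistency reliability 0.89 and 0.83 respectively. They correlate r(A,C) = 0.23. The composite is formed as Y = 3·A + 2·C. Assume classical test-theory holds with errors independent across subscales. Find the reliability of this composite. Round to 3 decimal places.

Var(Y) = 3²·13² + 2²·11.8² + 2·[6·13·11.8·0.23] = 2077.96 + 423.384 = 2501.34.
Because errors are independent across components, Cov(Tᵢ,Tⱼ) = Cov(Xᵢ,Xⱼ); the off-diagonal part of the true-score variance is the same as above.
True-score variance = [3²·13²·0.89 + 2²·11.8²·0.83] + 423.384 = 1815.97 + 423.384 = 2239.35.
Reliability = 2239.35 / 2501.34 = 0.895.

0.895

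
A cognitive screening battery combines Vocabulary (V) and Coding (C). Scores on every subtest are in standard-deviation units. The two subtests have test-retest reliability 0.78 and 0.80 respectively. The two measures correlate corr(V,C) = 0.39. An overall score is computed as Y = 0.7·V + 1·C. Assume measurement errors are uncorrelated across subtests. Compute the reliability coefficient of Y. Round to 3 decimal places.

Var(Y) = 0.7² + 1 + 2·[0.7·0.39] = 1.49 + 0.546 = 2.036.
With uncorrelated errors the cross-covariances are all true-score covariance, so they carry over unchanged; only the diagonal terms shrink to ρᵢσᵢ².
True-score variance = [0.7²·0.78 + 0.80] + 0.546 = 1.1822 + 0.546 = 1.7282.
Reliability = 1.7282 / 2.036 = 0.849.

0.849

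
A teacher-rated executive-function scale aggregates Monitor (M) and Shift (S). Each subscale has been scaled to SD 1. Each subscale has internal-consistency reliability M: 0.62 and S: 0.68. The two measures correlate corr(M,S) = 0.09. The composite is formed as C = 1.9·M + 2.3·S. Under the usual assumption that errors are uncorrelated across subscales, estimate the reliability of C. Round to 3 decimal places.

0.684

Var(C) = 1.9² + 2.3² + 2·[4.37·0.09] = 8.9 + 0.7866 = 9.6866.
Under uncorrelated errors the observed covariances equal the true-score covariances, so only the own-variance terms attenuate.
True-score variance = [1.9²·0.62 + 2.3²·0.68] + 0.7866 = 5.8354 + 0.7866 = 6.622.
Reliability = 6.622 / 9.6866 = 0.684.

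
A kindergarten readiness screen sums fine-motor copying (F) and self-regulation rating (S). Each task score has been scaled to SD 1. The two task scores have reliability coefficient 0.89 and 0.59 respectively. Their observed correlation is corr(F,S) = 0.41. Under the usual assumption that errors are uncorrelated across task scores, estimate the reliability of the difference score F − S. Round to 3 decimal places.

0.559

Var(F−S) = 1 + 1 − 2·0.41 = 2 − 0.82 = 1.18.
Under uncorrelated errors the observed covariances equal the true-score covariances, so only the own-variance terms attenuate.
True-score variance = [0.89 + 0.59] − 0.82 = 1.48 − 0.82 = 0.66.
Reliability = 0.66 / 1.18 = 0.559.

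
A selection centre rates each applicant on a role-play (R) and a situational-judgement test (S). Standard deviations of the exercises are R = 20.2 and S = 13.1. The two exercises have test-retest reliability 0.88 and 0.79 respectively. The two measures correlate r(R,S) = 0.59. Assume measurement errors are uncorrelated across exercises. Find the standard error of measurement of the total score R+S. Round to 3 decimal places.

Var(total) = 579.65 + 312.252 = 891.902.
True-score variance = 494.647 + 312.252 = 806.899, so reliability = 0.9047.
Error variance = 891.902 − 806.899 = 85.0029; SEM = √85.0029 = 9.220.

9.220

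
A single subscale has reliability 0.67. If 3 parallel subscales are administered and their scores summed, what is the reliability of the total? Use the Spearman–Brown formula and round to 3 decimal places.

0.859

ρ_k = kρ / (1 + (k−1)ρ) = 3·0.67 / (1 + 2·0.67) = 2.010 / 2.340 = 0.859.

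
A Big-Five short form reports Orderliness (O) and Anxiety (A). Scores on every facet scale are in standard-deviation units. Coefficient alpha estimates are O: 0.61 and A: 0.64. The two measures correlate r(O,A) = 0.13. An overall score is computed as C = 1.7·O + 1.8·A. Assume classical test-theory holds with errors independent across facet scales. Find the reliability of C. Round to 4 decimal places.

Var(C) = 1.7² + 1.8² + 2·[3.06·0.13] = 6.13 + 0.7956 = 6.9256.
With uncorrelated errors the cross-covariances are all true-score covariance, so they carry over unchanged; only the diagonal terms shrink to ρᵢσᵢ².
True-score variance = [1.7²·0.61 + 1.8²·0.64] + 0.7956 = 3.8365 + 0.7956 = 4.6321.
Reliability = 4.6321 / 6.9256 = 0.6688.

0.6688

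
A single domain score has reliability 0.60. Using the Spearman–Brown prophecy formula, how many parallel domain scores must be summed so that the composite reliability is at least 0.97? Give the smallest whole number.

22

k ≥ ρ*(1−ρ₁)/(ρ₁(1−ρ*)) = 0.97·0.40 / (0.60·0.03) = 21.556.
Smallest integer k = 22.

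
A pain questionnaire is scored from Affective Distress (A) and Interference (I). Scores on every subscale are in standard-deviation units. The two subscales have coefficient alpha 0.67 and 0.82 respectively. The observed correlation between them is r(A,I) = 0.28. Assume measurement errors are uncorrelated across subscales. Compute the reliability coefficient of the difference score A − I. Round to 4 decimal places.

0.6458

Var(A−I) = 1 + 1 − 2·0.28 = 2 − 0.56 = 1.44.
Because errors are independent across components, Cov(Tᵢ,Tⱼ) = Cov(Xᵢ,Xⱼ); the off-diagonal part of the true-score variance is the same as above.
True-score variance = [0.67 + 0.82] − 0.56 = 1.49 − 0.56 = 0.93.
Reliability = 0.93 / 1.44 = 0.6458.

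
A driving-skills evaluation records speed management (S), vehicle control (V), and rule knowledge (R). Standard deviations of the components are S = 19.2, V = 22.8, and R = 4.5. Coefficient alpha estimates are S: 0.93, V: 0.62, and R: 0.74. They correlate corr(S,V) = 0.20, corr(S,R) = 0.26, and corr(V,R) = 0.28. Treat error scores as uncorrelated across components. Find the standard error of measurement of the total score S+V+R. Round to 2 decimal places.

15.12

Var(total) = 908.73 + 277.488 = 1186.22.
True-score variance = 680.121 + 277.488 = 957.609, so reliability = 0.8073.
Error variance = 1186.22 − 957.609 = 228.609; SEM = √228.609 = 15.12.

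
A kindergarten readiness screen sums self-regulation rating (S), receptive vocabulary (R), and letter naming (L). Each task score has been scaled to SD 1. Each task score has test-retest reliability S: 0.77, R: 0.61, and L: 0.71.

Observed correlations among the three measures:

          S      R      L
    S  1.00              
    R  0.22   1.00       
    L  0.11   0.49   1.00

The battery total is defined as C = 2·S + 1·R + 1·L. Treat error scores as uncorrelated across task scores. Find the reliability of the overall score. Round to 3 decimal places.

Var(C) = 2² + 1 + 1 + 2·[2·0.22 + 2·0.11 + 0.49] = 6 + 2.3 = 8.3.
Under uncorrelated errors the observed covariances equal the true-score covariances, so only the own-variance terms attenuate.
True-score variance = [2²·0.77 + 0.61 + 0.71] + 2.3 = 4.4 + 2.3 = 6.7.
Reliability = 6.7 / 8.3 = 0.807.

0.807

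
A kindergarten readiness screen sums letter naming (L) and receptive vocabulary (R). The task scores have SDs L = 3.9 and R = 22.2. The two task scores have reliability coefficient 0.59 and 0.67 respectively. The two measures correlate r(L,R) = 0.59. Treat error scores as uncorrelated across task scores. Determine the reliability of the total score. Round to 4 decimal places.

Var(L+R) = 3.9² + 22.2² + 2·[3.9·22.2·0.59] = 508.05 + 102.164 = 610.214.
Under uncorrelated errors the observed covariances equal the true-score covariances, so only the own-variance terms attenuate.
True-score variance = [3.9²·0.59 + 22.2²·0.67] + 102.164 = 339.177 + 102.164 = 441.341.
Reliability = 441.341 / 610.214 = 0.7233.

0.7233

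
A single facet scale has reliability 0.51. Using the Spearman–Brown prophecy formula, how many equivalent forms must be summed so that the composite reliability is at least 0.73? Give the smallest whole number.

k ≥ ρ*(1−ρ₁)/(ρ₁(1−ρ*)) = 0.73·0.49 / (0.51·0.27) = 2.598.
Smallest integer k = 3.

3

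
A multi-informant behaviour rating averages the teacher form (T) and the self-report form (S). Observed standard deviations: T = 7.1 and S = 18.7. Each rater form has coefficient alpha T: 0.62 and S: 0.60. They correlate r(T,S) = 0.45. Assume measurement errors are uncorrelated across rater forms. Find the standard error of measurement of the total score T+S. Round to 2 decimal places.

12.61

Var(total) = 400.1 + 119.493 = 519.593.
True-score variance = 241.068 + 119.493 = 360.561, so reliability = 0.6939.
Error variance = 519.593 − 360.561 = 159.032; SEM = √159.032 = 12.61.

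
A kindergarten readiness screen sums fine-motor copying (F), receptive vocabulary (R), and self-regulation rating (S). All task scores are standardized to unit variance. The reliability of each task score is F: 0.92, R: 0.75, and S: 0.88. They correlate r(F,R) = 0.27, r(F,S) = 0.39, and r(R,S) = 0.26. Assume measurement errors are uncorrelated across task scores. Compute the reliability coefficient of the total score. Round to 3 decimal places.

Var(F+R+S) = 3 + 2·[0.27 + 0.39 + 0.26] = 3 + 1.84 = 4.84.
With uncorrelated errors the cross-covariances are all true-score covariance, so they carry over unchanged; only the diagonal terms shrink to ρᵢσᵢ².
True-score variance = [0.92 + 0.75 + 0.88] + 1.84 = 2.55 + 1.84 = 4.39.
Reliability = 4.39 / 4.84 = 0.907.

0.907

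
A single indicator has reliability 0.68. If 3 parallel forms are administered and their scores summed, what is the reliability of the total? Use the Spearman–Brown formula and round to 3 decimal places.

0.864

ρ_k = kρ / (1 + (k−1)ρ) = 3·0.68 / (1 + 2·0.68) = 2.040 / 2.360 = 0.864.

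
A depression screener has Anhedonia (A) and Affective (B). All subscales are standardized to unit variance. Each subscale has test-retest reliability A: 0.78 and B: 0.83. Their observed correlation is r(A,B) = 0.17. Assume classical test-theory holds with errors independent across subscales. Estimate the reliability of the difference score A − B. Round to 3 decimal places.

Var(A−B) = 1 + 1 − 2·0.17 = 2 − 0.34 = 1.66.
Because errors are independent across components, Cov(Tᵢ,Tⱼ) = Cov(Xᵢ,Xⱼ); the off-diagonal part of the true-score variance is the same as above.
True-score variance = [0.78 + 0.83] − 0.34 = 1.61 − 0.34 = 1.27.
Reliability = 1.27 / 1.66 = 0.765.

0.765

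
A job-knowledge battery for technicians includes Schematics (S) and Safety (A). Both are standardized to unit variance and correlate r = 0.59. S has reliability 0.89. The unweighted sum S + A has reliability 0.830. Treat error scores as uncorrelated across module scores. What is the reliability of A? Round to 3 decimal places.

Var(S+A) = 2 + 2·0.59 = 3.180.
True-score variance = ρ_S + ρ_A + 2·0.59, so 0.830 = (0.89 + ρ_A + 1.18) / 3.180.
ρ_A = 0.830·3.180 − 0.89 − 1.18 = 0.569.

0.569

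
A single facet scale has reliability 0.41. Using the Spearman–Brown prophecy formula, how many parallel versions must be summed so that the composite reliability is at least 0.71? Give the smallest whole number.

k ≥ ρ*(1−ρ₁)/(ρ₁(1−ρ*)) = 0.71·0.59 / (0.41·0.29) = 3.523.
Smallest integer k = 4.

4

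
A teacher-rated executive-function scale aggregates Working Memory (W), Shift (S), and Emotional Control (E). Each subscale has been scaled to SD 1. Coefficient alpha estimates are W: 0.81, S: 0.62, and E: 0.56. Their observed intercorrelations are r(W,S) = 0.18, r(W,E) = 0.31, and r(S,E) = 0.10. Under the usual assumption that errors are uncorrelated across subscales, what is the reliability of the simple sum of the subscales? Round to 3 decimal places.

0.758

Var(W+S+E) = 3 + 2·[0.18 + 0.31 + 0.10] = 3 + 1.18 = 4.18.
Under uncorrelated errors the observed covariances equal the true-score covariances, so only the own-variance terms attenuate.
True-score variance = [0.81 + 0.62 + 0.56] + 1.18 = 1.99 + 1.18 = 3.17.
Reliability = 3.17 / 4.18 = 0.758.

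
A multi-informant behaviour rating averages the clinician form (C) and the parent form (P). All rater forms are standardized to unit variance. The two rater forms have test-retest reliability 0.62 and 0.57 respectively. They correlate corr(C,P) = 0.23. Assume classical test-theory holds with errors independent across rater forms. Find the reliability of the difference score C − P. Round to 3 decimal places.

0.474

Var(C−P) = 1 + 1 − 2·0.23 = 2 − 0.46 = 1.54.
Under uncorrelated errors the observed covariances equal the true-score covariances, so only the own-variance terms attenuate.
True-score variance = [0.62 + 0.57] − 0.46 = 1.19 − 0.46 = 0.73.
Reliability = 0.73 / 1.54 = 0.474.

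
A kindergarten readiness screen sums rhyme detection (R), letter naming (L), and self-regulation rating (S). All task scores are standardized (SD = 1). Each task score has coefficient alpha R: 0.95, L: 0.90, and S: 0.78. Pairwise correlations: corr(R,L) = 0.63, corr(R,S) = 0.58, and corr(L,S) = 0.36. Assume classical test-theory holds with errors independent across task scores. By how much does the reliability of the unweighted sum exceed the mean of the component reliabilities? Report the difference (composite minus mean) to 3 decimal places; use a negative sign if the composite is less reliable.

0.063

Var(sum) = 3 + 3.14 = 6.14; true-score variance = 2.63 + 3.14 = 5.77; composite reliability = 0.9397.
Mean component reliability = 0.8767.
Difference = 0.9397 − 0.8767 = 0.063.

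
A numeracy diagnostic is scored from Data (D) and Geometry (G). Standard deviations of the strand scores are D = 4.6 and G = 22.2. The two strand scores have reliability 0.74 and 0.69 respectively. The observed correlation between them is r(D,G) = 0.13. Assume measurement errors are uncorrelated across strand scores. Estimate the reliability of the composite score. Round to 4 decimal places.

Var(D+G) = 4.6² + 22.2² + 2·[4.6·22.2·0.13] = 514 + 26.5512 = 540.551.
Under uncorrelated errors the observed covariances equal the true-score covariances, so only the own-variance terms attenuate.
True-score variance = [4.6²·0.74 + 22.2²·0.69] + 26.5512 = 355.718 + 26.5512 = 382.269.
Reliability = 382.269 / 540.551 = 0.7072.

0.7072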